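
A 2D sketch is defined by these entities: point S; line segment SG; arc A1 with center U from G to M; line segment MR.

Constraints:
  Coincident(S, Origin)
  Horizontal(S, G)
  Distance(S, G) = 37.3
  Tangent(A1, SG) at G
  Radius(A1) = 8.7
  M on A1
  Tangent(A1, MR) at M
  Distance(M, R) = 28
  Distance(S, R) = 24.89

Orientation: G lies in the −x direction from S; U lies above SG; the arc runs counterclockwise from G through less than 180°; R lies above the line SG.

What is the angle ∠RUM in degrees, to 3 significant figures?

72.7°

S is at the origin; SG is horizontal with |SG| = 37.3 and G on the −x side, so G = (-37.3, 0.00). Tangency of A1 to SG means the radius UG is perpendicular to SG, so U = G + (0, 8.7) = (-37.3, 8.70). Since UM ⟂ MR (tangency), |UR| = √(8.7² + 28.0²) = 29.3 regardless of where M sits on A1. So R lies on both circle(S, 24.89) and circle(U, 29.3); the above-SG intersection is R = (-11.3, 22.2). M is the foot of the tangent from R: M = (-31.2, 2.51).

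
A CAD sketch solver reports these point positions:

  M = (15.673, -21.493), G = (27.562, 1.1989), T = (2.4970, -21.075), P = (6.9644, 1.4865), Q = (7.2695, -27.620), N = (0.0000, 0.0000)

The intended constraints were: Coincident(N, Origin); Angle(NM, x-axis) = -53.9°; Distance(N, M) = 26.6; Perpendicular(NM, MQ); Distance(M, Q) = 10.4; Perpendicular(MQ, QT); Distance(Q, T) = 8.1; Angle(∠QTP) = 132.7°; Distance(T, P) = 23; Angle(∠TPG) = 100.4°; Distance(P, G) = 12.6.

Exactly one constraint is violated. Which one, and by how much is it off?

Distance(P, G) = 12.6 — off by 8.00.

N = (0.00, 0.00) ✓; NM at -53.90° ✓; |NM| = 26.60 ✓; ∠(NM, MQ) = 90.00° ✓; |MQ| = 10.40 ✓; ∠(MQ, QT) = 90.00° ✓; |QT| = 8.100 ✓; ∠QTP = 132.7° ✓; |TP| = 23.00 ✓; ∠TPG = 100.4° ✓; |PG| = 20.60 ✗.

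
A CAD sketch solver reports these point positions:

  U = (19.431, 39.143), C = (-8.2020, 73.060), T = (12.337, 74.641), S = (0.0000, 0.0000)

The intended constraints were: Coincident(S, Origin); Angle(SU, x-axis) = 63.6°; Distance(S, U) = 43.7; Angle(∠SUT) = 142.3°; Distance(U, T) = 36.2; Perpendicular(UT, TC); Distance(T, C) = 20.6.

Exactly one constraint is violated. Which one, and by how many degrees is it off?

Perpendicular(UT, TC) — off by 6.90°.

S = (0.00, 0.00) ✓; SU at 63.60° ✓; |SU| = 43.70 ✓; ∠SUT = 142.3° ✓; |UT| = 36.20 ✓; ∠(UT, TC) = 83.10° ✗; |TC| = 20.60 ✓.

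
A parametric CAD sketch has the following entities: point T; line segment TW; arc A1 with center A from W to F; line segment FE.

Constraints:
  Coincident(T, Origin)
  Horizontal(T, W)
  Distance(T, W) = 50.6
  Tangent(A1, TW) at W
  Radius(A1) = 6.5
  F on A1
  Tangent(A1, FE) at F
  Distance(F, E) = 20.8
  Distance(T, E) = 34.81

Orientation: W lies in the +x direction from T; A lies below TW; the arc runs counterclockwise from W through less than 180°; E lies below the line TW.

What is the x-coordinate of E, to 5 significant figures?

30.953

T is at the origin; T and W share the same y with |TW| = 50.6 and W on the +x side, so W = (50.600, 0.0000). The tangent condition forces AW to be normal to TW, so A = W + (0, -6.5) = (50.600, -6.5000). Since AF ⟂ FE (tangency), |AE| = √(6.5² + 20.8²) = 21.792 regardless of where F sits on A1. So E lies on both circle(T, 34.81) and circle(A, 21.792); the below-TW intersection is E = (30.953, -15.927). F is the foot of the tangent from E: F = (46.168, -1.7451).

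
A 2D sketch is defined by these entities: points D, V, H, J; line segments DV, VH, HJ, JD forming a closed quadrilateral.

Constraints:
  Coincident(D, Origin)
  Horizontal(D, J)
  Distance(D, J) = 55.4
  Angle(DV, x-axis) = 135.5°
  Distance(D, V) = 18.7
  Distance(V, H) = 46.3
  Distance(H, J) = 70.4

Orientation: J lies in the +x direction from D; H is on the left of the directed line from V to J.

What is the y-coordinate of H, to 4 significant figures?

53.38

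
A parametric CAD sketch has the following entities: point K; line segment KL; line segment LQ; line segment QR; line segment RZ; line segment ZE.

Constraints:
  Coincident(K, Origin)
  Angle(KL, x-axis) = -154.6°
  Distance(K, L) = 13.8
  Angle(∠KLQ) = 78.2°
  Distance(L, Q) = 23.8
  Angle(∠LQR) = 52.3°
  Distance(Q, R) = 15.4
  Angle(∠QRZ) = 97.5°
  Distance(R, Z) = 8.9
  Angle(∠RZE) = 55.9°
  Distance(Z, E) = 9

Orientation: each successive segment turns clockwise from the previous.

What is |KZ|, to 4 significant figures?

6.972

∠LQR = 52.3° gives QR at -24.10° from the x-axis; with |QR| = 15.4, R = (-4.005, 10.93). ∠QRZ = 97.5° gives RZ at -106.6° from the x-axis; with |RZ| = 8.9, Z = (-6.547, 2.396). Then |KZ| = |Z − K| = 6.972.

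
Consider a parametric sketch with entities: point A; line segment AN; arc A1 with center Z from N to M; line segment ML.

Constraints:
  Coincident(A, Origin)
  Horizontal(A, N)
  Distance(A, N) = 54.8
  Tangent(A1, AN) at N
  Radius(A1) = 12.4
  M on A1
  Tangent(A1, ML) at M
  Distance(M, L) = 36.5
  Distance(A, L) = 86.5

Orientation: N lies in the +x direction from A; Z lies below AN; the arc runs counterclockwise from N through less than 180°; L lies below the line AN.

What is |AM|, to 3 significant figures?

51.1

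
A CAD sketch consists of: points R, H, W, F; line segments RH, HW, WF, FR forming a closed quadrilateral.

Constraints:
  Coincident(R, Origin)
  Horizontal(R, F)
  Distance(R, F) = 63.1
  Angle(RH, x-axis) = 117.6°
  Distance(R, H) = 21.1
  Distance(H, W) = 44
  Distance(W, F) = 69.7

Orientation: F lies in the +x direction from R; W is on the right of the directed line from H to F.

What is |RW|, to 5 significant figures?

24.717

R is at the origin; RF is horizontal with |RF| = 63.1 and F in +x, so F = (63.1, 0). RH runs at 117.6° with |RH| = 21.1, so H = (-9.7755, 18.699). W is determined by |HW| = 44.0 and |WF| = 69.7 together: it lies at the intersection of circle(H, 44.0) and circle(F, 69.7). With |HF| = 75.236, the foot of the radical line on HF is 18.199 from H and the perpendicular offset is √(44.0² − 18.199²) = 40.060. Taking the right-of-HF solution: W = (-2.1042, -24.627).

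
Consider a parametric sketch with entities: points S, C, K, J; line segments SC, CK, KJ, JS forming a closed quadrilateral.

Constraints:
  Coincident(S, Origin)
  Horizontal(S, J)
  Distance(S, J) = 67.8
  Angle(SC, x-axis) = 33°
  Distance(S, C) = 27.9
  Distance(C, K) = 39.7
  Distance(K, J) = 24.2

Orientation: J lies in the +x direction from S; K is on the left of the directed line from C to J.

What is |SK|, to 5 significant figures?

66.518

Checks: |CK| = 39.70 ✓; |KJ| = 24.20 ✓.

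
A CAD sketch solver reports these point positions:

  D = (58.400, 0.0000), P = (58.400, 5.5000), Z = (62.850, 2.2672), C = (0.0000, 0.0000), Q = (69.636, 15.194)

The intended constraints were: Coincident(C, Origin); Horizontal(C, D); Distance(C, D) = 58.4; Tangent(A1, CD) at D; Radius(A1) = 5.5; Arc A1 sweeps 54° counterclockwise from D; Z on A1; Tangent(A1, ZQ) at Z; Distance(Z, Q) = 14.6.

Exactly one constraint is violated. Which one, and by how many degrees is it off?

Tangent(A1, ZQ) at Z — off by 8.30°.

C = (0.00, 0.00) ✓; C.y = 0.00, D.y = 0.00 ✓; |CD| = 58.40 ✓; ∠(PD, DC) = 90.00° ✓; |PD| = 5.500 ✓; bearing(P→Z) − bearing(P→D) = 54.00° ✓; |PZ| = 5.500 ✓; ∠(PZ, ZQ) = 81.70° ✗; |ZQ| = 14.60 ✓.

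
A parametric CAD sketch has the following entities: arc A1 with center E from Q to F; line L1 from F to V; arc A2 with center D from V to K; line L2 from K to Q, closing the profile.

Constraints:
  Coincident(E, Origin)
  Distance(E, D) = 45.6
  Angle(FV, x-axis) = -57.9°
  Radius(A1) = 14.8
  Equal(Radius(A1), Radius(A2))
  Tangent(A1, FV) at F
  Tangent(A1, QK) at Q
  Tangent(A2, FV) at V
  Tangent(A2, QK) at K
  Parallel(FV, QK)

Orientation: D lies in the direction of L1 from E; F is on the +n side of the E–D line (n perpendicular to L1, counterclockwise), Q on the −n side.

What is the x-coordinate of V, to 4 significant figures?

36.77

The slot axis is L1's direction at -57.9°, so u = (cos -57.9°, sin -57.9°) = (0.5314, -0.8471) and n = (−sin -57.9°, cos -57.9°) = (0.8471, 0.5314). E is at the origin and D lies 45.6 along u from E, so D = 45.6·u = (24.23, -38.63). Tangency of A1 to both parallel lines with radius 14.8 puts F and Q at E ± 14.8·n: F = (12.54, 7.865), Q = (-12.54, -7.865). Equal radii place V and K the same way about D: V = D + 14.8·n = (36.77, -30.76), K = D − 14.8·n = (11.69, -46.49). So V.x = 36.77.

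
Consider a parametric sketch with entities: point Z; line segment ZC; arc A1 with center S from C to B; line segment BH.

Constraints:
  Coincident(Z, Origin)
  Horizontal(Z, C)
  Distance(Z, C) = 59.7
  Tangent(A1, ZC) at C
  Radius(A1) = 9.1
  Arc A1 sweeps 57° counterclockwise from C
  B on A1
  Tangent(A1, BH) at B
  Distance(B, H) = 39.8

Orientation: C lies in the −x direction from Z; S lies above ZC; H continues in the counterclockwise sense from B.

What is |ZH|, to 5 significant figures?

48.287

Z is at the origin; ZC is horizontal with |ZC| = 59.7 and C on the −x side, so C = (-59.700, 0.0000). Tangency of A1 to ZC means the radius SC is perpendicular to ZC, so S = C + (0, 9.1) = (-59.700, 9.1000). On A1, C sits at bearing -90° from S; a 57° counterclockwise sweep puts B at bearing -33°, so B = S + 9.1·(cos -33°, sin -33°) = (-52.068, 4.1438). Since A1 is tangent to BH there, SB ⟂ BH, so BH runs along (−sin -33°, cos -33°); with |BH| = 39.8, H = (-30.391, 37.523). Then |ZH| = |H − Z| = 48.287.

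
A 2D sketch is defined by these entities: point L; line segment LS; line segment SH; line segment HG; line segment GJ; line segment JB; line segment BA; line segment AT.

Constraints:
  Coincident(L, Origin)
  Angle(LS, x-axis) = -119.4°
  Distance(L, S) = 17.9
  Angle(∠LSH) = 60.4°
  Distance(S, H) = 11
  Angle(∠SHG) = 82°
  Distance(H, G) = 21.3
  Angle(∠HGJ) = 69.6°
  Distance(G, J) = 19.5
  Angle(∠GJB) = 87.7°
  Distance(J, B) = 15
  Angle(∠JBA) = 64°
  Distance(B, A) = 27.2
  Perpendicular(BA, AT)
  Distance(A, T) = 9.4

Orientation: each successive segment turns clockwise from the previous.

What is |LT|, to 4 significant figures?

11.70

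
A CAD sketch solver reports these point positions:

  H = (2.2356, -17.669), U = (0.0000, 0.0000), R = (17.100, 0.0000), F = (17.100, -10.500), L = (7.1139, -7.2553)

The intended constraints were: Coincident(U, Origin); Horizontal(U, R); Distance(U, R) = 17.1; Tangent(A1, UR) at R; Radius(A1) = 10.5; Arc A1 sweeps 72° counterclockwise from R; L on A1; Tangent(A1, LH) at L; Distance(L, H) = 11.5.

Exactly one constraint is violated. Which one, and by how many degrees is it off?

Tangent(A1, LH) at L — off by 7.10°.

U = (0.00, 0.00) ✓; U.y = 0.00, R.y = 0.00 ✓; |UR| = 17.10 ✓; ∠(FR, RU) = 90.00° ✓; |FR| = 10.50 ✓; bearing(F→L) − bearing(F→R) = 72.00° ✓; |FL| = 10.50 ✓; ∠(FL, LH) = 97.10° ✗; |LH| = 11.50 ✓.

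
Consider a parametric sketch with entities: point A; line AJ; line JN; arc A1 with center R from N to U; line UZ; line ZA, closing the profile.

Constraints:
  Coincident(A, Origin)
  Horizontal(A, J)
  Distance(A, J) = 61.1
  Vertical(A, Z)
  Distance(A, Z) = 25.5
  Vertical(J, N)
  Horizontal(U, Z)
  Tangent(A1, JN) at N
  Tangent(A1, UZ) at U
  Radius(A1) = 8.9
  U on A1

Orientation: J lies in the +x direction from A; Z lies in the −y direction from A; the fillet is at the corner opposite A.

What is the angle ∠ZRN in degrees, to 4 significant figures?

170.3°

The virtual corner opposite A is at (61.10, -25.50). Tangency of A1 to JN means the radius RN is perpendicular to JN and the tangent condition forces RU to be normal to UZ, with radius 8.9, so the center R sits 8.9 in from both sides at R = (52.20, -16.60). That places the tangent points at N = (61.10, -16.60) on JN and U = (52.20, -25.50) on UZ. Then cos ∠ZRN = RZ·RN / (|RZ||RN|), giving 170.3°.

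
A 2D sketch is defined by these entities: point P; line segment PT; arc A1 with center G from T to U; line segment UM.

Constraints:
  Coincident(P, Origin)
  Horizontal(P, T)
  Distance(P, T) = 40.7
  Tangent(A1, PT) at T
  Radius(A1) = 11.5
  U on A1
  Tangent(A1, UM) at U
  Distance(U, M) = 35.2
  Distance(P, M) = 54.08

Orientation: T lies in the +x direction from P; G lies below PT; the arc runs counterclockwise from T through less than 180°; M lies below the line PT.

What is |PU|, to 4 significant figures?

31.24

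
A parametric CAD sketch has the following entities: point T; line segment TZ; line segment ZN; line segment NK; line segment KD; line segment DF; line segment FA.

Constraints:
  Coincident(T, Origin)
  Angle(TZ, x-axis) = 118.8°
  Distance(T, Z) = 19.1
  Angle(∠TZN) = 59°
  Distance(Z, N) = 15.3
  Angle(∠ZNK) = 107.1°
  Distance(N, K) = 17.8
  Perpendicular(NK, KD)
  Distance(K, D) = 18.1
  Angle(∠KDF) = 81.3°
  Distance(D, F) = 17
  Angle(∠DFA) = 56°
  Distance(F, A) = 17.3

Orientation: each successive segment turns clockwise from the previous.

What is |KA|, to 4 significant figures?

5.801

T is at the origin; TZ runs at 118.8° with length 19.1, so Z = (-9.201, 16.74). ∠TZN = 59.0° gives ZN at -2.200° from the x-axis; with |ZN| = 15.3, N = (6.087, 16.15). ∠ZNK = 107.1° gives NK at -75.10° from the x-axis; with |NK| = 17.8, K = (10.66, -1.051). NK ⟂ KD, so KD runs at -165.1°; with |KD| = 18.1, D = (-6.827, -5.705). ∠KDF = 81.3° gives DF at 96.20° from the x-axis; with |DF| = 17.0, F = (-8.663, 11.20). ∠DFA = 56.0° gives FA at -27.80° from the x-axis; with |FA| = 17.3, A = (6.640, 3.127). Then |KA| = |A − K| = 5.801.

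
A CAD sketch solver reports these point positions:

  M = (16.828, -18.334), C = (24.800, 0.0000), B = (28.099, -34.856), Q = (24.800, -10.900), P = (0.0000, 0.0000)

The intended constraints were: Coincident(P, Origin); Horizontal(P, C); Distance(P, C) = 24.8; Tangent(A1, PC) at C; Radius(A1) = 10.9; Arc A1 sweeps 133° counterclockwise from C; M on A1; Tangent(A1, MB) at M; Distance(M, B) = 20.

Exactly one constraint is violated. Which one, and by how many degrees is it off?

Tangent(A1, MB) at M — off by 8.70°.

P = (0.00, 0.00) ✓; P.y = 0.00, C.y = 0.00 ✓; |PC| = 24.80 ✓; ∠(QC, CP) = 90.00° ✓; |QC| = 10.90 ✓; bearing(Q→M) − bearing(Q→C) = 133.0° ✓; |QM| = 10.90 ✓; ∠(QM, MB) = 98.70° ✗; |MB| = 20.00 ✓.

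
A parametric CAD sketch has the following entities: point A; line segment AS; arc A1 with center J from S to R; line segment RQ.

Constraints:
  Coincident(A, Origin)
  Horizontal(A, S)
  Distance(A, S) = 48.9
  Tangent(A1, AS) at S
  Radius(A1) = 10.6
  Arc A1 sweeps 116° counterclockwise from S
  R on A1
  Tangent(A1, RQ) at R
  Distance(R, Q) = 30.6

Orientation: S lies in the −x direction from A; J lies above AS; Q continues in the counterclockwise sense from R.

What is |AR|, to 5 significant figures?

42.222

A is at the origin; A and S share the same y with |AS| = 48.9 and S on the −x side, so S = (-48.900, 0.0000). The tangent condition forces JS to be normal to AS, so J = S + (0, 10.6) = (-48.900, 10.600). On A1, S sits at bearing -90° from J; a 116° counterclockwise sweep puts R at bearing 26°, so R = J + 10.6·(cos 26°, sin 26°) = (-39.373, 15.247). Then |AR| = |R − A| = 42.222.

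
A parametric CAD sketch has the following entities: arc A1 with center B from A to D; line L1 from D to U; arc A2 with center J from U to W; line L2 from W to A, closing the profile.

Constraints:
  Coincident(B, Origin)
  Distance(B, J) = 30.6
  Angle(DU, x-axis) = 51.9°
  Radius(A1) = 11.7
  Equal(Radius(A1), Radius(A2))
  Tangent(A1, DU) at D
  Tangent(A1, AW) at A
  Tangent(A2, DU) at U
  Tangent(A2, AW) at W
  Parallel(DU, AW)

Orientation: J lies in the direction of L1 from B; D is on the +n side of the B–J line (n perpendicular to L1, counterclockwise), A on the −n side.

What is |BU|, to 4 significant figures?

32.76

The slot axis is L1's direction at 51.9°, so u = (cos 51.9°, sin 51.9°) = (0.6170, 0.7869) and n = (−sin 51.9°, cos 51.9°) = (-0.7869, 0.6170). B is at the origin and J lies 30.6 along u from B, so J = 30.6·u = (18.88, 24.08). Tangency of A1 to both parallel lines with radius 11.7 puts D and A at B ± 11.7·n: D = (-9.207, 7.219), A = (9.207, -7.219). Equal radii place U and W the same way about J: U = J + 11.7·n = (9.674, 31.30), W = J − 11.7·n = (28.09, 16.86). Then |BU| = |U − B| = 32.76.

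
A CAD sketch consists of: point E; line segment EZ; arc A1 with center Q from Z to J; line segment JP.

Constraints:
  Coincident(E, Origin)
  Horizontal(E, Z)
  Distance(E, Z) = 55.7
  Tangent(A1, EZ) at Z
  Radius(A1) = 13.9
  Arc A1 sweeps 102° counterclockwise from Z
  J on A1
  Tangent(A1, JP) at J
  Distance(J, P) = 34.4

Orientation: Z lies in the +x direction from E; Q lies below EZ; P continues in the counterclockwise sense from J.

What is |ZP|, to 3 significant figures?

50.8

E is at the origin; E and Z share the same y with |EZ| = 55.7 and Z on the +x side, so Z = (55.7, 0.00). Tangency of A1 to EZ means the radius QZ is perpendicular to EZ, so Q = Z + (0, -13.9) = (55.7, -13.9). On A1, Z sits at bearing 90° from Q; a 102° counterclockwise sweep puts J at bearing 192°, so J = Q + 13.9·(cos 192°, sin 192°) = (42.1, -16.8). Since A1 is tangent to JP there, QJ ⟂ JP, so JP runs along (−sin 192°, cos 192°); with |JP| = 34.4, P = (49.3, -50.4). Then |ZP| = |P − Z| = 50.8.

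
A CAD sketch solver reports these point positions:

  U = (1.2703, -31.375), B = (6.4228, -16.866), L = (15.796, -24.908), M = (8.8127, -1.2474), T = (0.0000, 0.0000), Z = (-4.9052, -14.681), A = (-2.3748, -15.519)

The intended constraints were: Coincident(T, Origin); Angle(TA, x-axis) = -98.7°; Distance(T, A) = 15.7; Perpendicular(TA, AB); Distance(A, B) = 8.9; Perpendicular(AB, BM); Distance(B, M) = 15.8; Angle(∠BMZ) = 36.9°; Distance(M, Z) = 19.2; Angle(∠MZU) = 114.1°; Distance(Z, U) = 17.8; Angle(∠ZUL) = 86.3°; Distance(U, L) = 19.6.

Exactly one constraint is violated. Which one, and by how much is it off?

Distance(U, L) = 19.6 — off by 3.70.

T = (0.00, 0.00) ✓; TA at -98.70° ✓; |TA| = 15.70 ✓; ∠(TA, AB) = 90.00° ✓; |AB| = 8.900 ✓; ∠(AB, BM) = 90.01° ✓; |BM| = 15.80 ✓; ∠BMZ = 36.90° ✓; |MZ| = 19.20 ✓; ∠MZU = 114.1° ✓; |ZU| = 17.80 ✓; ∠ZUL = 86.30° ✓; |UL| = 15.90 ✗.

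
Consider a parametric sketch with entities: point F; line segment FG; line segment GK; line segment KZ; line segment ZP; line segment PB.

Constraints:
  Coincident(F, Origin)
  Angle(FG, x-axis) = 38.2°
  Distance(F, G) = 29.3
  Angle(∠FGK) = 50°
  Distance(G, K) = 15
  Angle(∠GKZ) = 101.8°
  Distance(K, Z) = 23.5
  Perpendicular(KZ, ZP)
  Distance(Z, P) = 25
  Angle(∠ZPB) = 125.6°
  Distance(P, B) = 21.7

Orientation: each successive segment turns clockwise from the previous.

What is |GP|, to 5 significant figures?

28.500

F is at the origin; FG runs at 38.2° with length 29.3, so G = (23.026, 18.119). ∠FGK = 50.0° gives GK at -91.800° from the x-axis; with |GK| = 15.0, K = (22.554, 3.1268). ∠GKZ = 101.8° gives KZ at -170.00° from the x-axis; with |KZ| = 23.5, Z = (-0.58854, -0.95396). The perpendicularity gives ZP at right angles to KZ, so ZP runs at 100.00°; with |ZP| = 25.0, P = (-4.9297, 23.666). Then |GP| = |P − G| = 28.500.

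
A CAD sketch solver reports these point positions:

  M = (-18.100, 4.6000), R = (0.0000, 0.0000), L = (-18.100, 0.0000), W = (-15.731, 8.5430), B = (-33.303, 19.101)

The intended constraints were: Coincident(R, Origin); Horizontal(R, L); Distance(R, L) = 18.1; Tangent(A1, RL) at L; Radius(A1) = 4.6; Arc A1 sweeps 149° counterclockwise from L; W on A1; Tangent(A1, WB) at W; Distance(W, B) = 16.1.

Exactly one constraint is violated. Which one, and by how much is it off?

Distance(W, B) = 16.1 — off by 4.40.

R = (0.00, 0.00) ✓; R.y = 0.00, L.y = 0.00 ✓; |RL| = 18.10 ✓; ∠(ML, LR) = 90.00° ✓; |ML| = 4.600 ✓; bearing(M→W) − bearing(M→L) = 149.0° ✓; |MW| = 4.600 ✓; ∠(MW, WB) = 90.00° ✓; |WB| = 20.50 ✗.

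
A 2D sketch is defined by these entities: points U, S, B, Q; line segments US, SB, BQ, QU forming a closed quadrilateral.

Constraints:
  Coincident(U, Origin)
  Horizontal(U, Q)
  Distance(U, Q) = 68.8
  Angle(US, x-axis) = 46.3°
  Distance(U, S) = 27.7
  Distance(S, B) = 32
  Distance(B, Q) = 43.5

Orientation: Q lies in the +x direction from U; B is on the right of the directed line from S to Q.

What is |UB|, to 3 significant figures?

28.9

U is at the origin; UQ is horizontal with |UQ| = 68.8 and Q in +x, so Q = (68.8, 0). US runs at 46.3° with |US| = 27.7, so S = (19.1, 20.0). B is determined by |SB| = 32.0 and |BQ| = 43.5 together: it lies at the intersection of circle(S, 32.0) and circle(Q, 43.5). With |SQ| = 53.5, the foot of the radical line on SQ is 18.7 from S and the perpendicular offset is √(32.0² − 18.7²) = 26.0. Taking the right-of-SQ solution: B = (26.7, -11.1).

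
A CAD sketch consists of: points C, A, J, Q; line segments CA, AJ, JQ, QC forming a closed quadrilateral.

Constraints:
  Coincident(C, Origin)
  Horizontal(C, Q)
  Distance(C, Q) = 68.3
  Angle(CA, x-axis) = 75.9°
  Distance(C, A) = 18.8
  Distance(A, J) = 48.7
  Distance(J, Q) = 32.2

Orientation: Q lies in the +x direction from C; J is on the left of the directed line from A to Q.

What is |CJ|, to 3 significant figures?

59.3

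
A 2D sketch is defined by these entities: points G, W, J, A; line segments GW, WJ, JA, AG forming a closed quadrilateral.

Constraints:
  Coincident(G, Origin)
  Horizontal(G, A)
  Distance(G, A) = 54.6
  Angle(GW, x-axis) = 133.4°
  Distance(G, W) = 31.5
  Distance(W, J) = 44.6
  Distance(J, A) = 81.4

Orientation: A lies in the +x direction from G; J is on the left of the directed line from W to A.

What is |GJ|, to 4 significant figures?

61.30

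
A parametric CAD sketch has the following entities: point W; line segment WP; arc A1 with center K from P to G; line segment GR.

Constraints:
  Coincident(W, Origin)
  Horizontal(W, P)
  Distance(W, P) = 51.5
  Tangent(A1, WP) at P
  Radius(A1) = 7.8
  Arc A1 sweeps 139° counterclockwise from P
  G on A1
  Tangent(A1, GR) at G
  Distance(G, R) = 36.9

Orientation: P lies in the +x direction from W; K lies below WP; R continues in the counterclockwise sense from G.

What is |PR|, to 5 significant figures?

44.190

On A1, P sits at bearing 90° from K; a 139° counterclockwise sweep puts G at bearing 229°, so G = K + 7.8·(cos 229°, sin 229°) = (46.383, -13.687). The tangent condition forces KG to be normal to GR, so GR runs along (−sin 229°, cos 229°); with |GR| = 36.9, R = (74.232, -37.895). Then |PR| = |R − P| = 44.190.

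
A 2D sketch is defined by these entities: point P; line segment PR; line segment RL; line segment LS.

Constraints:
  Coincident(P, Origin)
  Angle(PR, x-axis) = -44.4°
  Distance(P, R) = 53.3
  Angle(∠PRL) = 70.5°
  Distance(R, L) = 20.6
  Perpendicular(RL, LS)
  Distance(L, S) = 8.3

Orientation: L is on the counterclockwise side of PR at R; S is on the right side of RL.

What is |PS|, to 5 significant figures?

58.610

P is at the origin; PR runs at -44.4° with length 53.3, so R = 53.3·(cos -44.4°, sin -44.4°) = (38.081, -37.292). ∠PRL = 70.5°, so RL runs at -44.4° + (180° − 70.5°) = 65.100° from the x-axis; with |RL| = 20.6, L = R + 20.6·(cos 65.100°, sin 65.100°) = (46.755, -18.607). The perpendicularity gives LS at right angles to RL; with |LS| = 8.3 on the right of RL, S = L + 8.3·(0.90704, -0.42104) = (54.283, -22.102). Then |PS| = |S − P| = 58.610.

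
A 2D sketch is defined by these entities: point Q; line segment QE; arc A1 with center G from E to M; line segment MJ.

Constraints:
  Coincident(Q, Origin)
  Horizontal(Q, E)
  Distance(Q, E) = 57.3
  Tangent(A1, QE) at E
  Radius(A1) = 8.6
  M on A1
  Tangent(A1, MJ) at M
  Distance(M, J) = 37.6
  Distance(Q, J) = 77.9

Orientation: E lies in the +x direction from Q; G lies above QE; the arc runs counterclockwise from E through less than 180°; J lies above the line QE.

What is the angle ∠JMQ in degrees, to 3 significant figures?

92.6°

Q is at the origin; Q and E share the same y with |QE| = 57.3 and E on the +x side, so E = (57.3, 0.00). Since A1 is tangent to QE there, GE ⟂ QE, so G = E + (0, 8.6) = (57.3, 8.60). Since GM ⟂ MJ (tangency), |GJ| = √(8.6² + 37.6²) = 38.6 regardless of where M sits on A1. So J lies on both circle(Q, 77.9) and circle(G, 38.6); the above-QE intersection is J = (62.2, 46.9). M is the foot of the tangent from J: M = (65.9, 9.43).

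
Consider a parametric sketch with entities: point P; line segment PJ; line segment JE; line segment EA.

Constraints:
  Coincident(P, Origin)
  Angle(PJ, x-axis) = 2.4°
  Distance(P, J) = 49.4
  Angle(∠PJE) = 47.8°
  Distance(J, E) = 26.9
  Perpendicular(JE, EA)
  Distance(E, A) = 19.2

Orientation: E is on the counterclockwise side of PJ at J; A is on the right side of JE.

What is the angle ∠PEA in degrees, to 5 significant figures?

170.26°

P is at the origin; PJ runs at 2.4° with length 49.4, so J = 49.4·(cos 2.4°, sin 2.4°) = (49.357, 2.0687). ∠PJE = 47.8°, so JE runs at 2.4° + (180° − 47.8°) = 134.60° from the x-axis; with |JE| = 26.9, E = J + 26.9·(cos 134.60°, sin 134.60°) = (30.469, 21.222). JE ⟂ EA; with |EA| = 19.2 on the right of JE, A = E + 19.2·(0.71203, 0.70215) = (44.140, 34.703). Then cos ∠PEA = EP·EA / (|EP||EA|), giving 170.26°.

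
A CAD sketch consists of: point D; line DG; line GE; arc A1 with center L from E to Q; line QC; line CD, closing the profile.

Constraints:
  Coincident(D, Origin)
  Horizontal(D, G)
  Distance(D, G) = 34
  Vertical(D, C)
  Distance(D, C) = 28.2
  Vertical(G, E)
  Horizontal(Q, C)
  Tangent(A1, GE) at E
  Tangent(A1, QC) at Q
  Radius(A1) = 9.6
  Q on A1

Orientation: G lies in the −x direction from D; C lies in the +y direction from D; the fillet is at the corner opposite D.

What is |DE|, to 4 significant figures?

38.76

The virtual corner opposite D is at (-34.00, 28.20). Since A1 is tangent to GE there, LE ⟂ GE and since A1 is tangent to QC there, LQ ⟂ QC, with radius 9.6, so the center L sits 9.6 in from both sides at L = (-24.40, 18.60). That places the tangent points at E = (-34.00, 18.60) on GE and Q = (-24.40, 28.20) on QC. Then |DE| = |E − D| = 38.76.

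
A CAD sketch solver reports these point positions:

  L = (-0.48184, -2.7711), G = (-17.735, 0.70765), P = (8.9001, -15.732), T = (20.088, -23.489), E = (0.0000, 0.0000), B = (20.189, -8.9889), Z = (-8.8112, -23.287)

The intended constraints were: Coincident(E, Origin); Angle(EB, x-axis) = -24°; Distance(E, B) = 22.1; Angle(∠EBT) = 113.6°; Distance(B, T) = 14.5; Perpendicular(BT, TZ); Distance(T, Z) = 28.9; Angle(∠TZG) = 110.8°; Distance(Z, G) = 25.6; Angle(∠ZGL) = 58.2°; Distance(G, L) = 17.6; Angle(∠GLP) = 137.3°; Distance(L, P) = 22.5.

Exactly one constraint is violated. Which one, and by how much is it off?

Distance(L, P) = 22.5 — off by 6.50.

E = (0.00, 0.00) ✓; EB at -24.00° ✓; |EB| = 22.10 ✓; ∠EBT = 113.6° ✓; |BT| = 14.50 ✓; ∠(BT, TZ) = 90.00° ✓; |TZ| = 28.90 ✓; ∠TZG = 110.8° ✓; |ZG| = 25.60 ✓; ∠ZGL = 58.20° ✓; |GL| = 17.60 ✓; ∠GLP = 137.3° ✓; |LP| = 16.00 ✗.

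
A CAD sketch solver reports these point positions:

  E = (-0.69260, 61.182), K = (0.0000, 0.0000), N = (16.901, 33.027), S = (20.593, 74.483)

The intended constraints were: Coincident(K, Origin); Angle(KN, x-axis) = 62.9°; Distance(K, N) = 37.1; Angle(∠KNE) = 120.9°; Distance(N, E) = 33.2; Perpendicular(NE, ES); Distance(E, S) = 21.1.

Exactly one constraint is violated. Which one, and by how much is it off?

Distance(E, S) = 21.1 — off by 4.00.

K = (0.00, 0.00) ✓; KN at 62.90° ✓; |KN| = 37.10 ✓; ∠KNE = 120.9° ✓; |NE| = 33.20 ✓; ∠(NE, ES) = 90.00° ✓; |ES| = 25.10 ✗.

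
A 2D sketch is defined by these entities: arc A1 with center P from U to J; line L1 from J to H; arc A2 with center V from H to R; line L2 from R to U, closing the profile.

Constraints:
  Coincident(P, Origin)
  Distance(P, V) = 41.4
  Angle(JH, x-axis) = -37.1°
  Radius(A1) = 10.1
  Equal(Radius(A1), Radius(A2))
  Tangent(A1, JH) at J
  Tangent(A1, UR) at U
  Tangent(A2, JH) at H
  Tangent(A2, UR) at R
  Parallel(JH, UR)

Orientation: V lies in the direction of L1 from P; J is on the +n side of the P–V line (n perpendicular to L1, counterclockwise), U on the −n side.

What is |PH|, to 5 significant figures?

42.614

The slot axis is L1's direction at -37.1°, so u = (cos -37.1°, sin -37.1°) = (0.79758, -0.60321) and n = (−sin -37.1°, cos -37.1°) = (0.60321, 0.79758). P is at the origin and V lies 41.4 along u from P, so V = 41.4·u = (33.020, -24.973). Tangency of A1 to both parallel lines with radius 10.1 puts J and U at P ± 10.1·n: J = (6.0924, 8.0556), U = (-6.0924, -8.0556). Equal radii place H and R the same way about V: H = V + 10.1·n = (39.112, -16.917), R = V − 10.1·n = (26.928, -33.028). Then |PH| = |H − P| = 42.614.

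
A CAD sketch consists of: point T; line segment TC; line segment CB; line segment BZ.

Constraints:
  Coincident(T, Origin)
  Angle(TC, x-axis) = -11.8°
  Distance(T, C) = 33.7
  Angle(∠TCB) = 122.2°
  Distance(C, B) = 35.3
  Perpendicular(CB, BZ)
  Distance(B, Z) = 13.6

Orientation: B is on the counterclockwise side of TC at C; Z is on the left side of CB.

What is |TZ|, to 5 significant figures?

55.307

T is at the origin; TC runs at -11.8° with length 33.7, so C = 33.7·(cos -11.8°, sin -11.8°) = (32.988, -6.8915). ∠TCB = 122.2°, so CB runs at -11.8° + (180° − 122.2°) = 46.000° from the x-axis; with |CB| = 35.3, B = C + 35.3·(cos 46.000°, sin 46.000°) = (57.509, 18.501). CB ⟂ BZ; with |BZ| = 13.6 on the left of CB, Z = B + 13.6·(-0.71934, 0.69466) = (47.726, 27.949). Then |TZ| = |Z − T| = 55.307.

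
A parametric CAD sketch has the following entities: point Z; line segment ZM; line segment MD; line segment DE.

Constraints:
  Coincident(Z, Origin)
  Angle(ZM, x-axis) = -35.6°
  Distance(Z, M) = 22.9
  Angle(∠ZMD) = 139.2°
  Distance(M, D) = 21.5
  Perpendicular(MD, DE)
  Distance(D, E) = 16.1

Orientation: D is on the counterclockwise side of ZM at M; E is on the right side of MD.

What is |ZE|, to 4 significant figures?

49.73

Z is at the origin; ZM runs at -35.6° with length 22.9, so M = 22.9·(cos -35.6°, sin -35.6°) = (18.62, -13.33). ∠ZMD = 139.2°, so MD runs at -35.6° + (180° − 139.2°) = 5.200° from the x-axis; with |MD| = 21.5, D = M + 21.5·(cos 5.200°, sin 5.200°) = (40.03, -11.38). The perpendicularity gives DE at right angles to MD; with |DE| = 16.1 on the right of MD, E = D + 16.1·(0.09063, -0.9959) = (41.49, -27.42). Then |ZE| = |E − Z| = 49.73.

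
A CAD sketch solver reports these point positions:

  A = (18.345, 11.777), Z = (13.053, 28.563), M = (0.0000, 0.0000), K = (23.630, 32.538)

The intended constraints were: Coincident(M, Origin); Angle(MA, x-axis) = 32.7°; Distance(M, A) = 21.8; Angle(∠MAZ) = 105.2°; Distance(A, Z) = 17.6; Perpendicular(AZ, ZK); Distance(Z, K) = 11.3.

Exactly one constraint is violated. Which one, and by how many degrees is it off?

Perpendicular(AZ, ZK) — off by 3.10°.

M = (0.00, 0.00) ✓; MA at 32.70° ✓; |MA| = 21.80 ✓; ∠MAZ = 105.2° ✓; |AZ| = 17.60 ✓; ∠(AZ, ZK) = 86.90° ✗; |ZK| = 11.30 ✓.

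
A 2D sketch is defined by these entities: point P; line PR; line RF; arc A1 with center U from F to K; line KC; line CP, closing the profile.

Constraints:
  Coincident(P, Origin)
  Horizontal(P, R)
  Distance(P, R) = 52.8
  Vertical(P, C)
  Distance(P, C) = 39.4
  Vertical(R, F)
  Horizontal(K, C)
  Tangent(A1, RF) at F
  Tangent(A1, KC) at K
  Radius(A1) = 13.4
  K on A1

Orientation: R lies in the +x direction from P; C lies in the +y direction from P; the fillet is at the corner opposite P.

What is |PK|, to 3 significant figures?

55.7

P is at the origin; PR is horizontal with |PR| = 52.8 and R on the +x side, so R = (52.8, 0.00). PC is vertical with |PC| = 39.4 and C on the +y side, so C = (0.00, 39.4). The virtual corner opposite P is at (52.8, 39.4). Tangency of A1 to RF means the radius UF is perpendicular to RF and the tangent condition forces UK to be normal to KC, with radius 13.4, so the center U sits 13.4 in from both sides at U = (39.4, 26.0). That places the tangent points at F = (52.8, 26.0) on RF and K = (39.4, 39.4) on KC. Then |PK| = |K − P| = 55.7.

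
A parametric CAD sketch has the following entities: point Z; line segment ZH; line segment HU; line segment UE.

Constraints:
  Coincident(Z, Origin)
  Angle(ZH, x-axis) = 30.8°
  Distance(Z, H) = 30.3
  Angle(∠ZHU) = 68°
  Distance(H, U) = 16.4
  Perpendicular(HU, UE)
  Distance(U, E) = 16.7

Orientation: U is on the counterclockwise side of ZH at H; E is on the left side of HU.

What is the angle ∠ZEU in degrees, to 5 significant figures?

156.10°

∠ZHU = 68.0°, so HU runs at 30.8° + (180° − 68.0°) = 142.80° from the x-axis; with |HU| = 16.4, U = H + 16.4·(cos 142.80°, sin 142.80°) = (12.963, 25.430). The perpendicularity gives UE at right angles to HU; with |UE| = 16.7 on the left of HU, E = U + 16.7·(-0.60460, -0.79653) = (2.8666, 12.128). Then cos ∠ZEU = EZ·EU / (|EZ||EU|), giving 156.10°.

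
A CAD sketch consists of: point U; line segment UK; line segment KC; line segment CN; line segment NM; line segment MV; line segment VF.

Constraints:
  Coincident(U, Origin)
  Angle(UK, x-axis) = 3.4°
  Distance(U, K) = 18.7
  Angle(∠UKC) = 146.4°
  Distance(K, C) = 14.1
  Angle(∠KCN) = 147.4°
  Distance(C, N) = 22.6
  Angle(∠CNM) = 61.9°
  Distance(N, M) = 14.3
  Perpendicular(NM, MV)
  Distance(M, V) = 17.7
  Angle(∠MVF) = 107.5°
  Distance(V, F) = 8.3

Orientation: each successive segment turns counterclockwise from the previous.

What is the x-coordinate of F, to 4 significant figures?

34.18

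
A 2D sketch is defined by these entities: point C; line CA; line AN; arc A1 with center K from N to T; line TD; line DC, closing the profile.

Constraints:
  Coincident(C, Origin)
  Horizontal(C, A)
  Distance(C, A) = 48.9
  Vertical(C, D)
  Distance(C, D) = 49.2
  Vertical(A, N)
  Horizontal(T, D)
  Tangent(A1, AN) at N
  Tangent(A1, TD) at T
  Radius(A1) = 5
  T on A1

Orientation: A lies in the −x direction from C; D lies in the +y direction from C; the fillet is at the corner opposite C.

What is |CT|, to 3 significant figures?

65.9

The virtual corner opposite C is at (-48.9, 49.2). Since A1 is tangent to AN there, KN ⟂ AN and tangency of A1 to TD means the radius KT is perpendicular to TD, with radius 5.0, so the center K sits 5.0 in from both sides at K = (-43.9, 44.2). That places the tangent points at N = (-48.9, 44.2) on AN and T = (-43.9, 49.2) on TD. Then |CT| = |T − C| = 65.9.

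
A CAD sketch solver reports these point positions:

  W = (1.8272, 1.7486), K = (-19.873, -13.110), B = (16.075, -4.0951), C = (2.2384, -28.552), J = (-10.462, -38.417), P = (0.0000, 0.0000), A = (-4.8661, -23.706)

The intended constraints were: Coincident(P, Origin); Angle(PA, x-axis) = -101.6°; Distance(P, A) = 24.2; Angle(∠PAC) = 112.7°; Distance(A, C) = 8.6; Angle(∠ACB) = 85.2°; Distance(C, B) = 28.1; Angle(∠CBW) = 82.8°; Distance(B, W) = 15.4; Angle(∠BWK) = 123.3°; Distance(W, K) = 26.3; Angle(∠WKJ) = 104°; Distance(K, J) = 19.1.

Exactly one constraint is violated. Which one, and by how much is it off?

Distance(K, J) = 19.1 — off by 7.90.

P = (0.00, 0.00) ✓; PA at -101.6° ✓; |PA| = 24.20 ✓; ∠PAC = 112.7° ✓; |AC| = 8.600 ✓; ∠ACB = 85.20° ✓; |CB| = 28.10 ✓; ∠CBW = 82.80° ✓; |BW| = 15.40 ✓; ∠BWK = 123.3° ✓; |WK| = 26.30 ✓; ∠WKJ = 104.0° ✓; |KJ| = 27.00 ✗.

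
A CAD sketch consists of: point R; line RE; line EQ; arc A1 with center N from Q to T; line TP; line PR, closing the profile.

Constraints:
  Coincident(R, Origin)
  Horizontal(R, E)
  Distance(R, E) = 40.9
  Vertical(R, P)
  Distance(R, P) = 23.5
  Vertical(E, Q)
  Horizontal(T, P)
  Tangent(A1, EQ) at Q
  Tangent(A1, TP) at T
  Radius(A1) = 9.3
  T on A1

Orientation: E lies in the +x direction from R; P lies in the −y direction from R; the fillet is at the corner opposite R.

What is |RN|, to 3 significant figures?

34.6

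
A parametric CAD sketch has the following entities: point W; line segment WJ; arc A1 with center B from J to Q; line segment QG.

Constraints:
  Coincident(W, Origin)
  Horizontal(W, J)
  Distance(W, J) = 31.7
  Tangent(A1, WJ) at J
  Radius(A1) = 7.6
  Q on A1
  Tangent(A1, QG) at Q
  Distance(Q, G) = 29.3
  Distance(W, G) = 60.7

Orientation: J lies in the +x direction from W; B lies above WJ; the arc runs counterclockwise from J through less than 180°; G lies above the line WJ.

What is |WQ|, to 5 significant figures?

38.330

W is at the origin; W and J share the same y with |WJ| = 31.7 and J on the +x side, so J = (31.700, 0.0000). Tangency of A1 to WJ means the radius BJ is perpendicular to WJ, so B = J + (0, 7.6) = (31.700, 7.6000). Since BQ ⟂ QG (tangency), |BG| = √(7.6² + 29.3²) = 30.270 regardless of where Q sits on A1. So G lies on both circle(W, 60.7) and circle(B, 30.270); the above-WJ intersection is G = (53.590, 28.507). Q is the foot of the tangent from G: Q = (38.161, 3.5980).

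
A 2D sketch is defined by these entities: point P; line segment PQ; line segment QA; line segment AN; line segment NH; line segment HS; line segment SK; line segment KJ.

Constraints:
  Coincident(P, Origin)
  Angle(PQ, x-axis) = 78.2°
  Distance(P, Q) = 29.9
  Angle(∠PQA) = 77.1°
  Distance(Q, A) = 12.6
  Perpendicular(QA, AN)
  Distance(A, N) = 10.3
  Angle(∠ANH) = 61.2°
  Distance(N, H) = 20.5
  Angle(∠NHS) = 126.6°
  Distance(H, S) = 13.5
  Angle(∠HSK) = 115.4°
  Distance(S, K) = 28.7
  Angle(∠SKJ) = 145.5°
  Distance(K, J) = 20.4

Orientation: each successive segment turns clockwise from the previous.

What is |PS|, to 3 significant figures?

44.3

∠ANH = 61.2° gives NH at 126° from the x-axis; with |NH| = 20.5, H = (1.06, 31.1). ∠NHS = 126.6° gives HS at 73.1° from the x-axis; with |HS| = 13.5, S = (4.99, 44.0). Then |PS| = |S − P| = 44.3.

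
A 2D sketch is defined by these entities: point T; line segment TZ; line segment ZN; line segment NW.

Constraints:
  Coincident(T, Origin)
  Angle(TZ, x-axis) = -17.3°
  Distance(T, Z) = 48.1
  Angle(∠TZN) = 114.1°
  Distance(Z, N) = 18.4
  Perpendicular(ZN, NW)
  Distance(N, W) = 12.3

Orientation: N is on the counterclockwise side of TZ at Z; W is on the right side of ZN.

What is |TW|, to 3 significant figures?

67.9

T is at the origin; TZ runs at -17.3° with length 48.1, so Z = 48.1·(cos -17.3°, sin -17.3°) = (45.9, -14.3). ∠TZN = 114.1°, so ZN runs at -17.3° + (180° − 114.1°) = 48.6° from the x-axis; with |ZN| = 18.4, N = Z + 18.4·(cos 48.6°, sin 48.6°) = (58.1, -0.502). ZN is perpendicular to NW; with |NW| = 12.3 on the right of ZN, W = N + 12.3·(0.750, -0.661) = (67.3, -8.64). Then |TW| = |W − T| = 67.9.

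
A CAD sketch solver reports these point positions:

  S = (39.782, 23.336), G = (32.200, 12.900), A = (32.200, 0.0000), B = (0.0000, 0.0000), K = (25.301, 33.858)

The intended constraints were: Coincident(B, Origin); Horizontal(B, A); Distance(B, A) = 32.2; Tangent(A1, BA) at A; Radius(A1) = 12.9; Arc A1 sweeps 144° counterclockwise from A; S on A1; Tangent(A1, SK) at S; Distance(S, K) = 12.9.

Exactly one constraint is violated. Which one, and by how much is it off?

Distance(S, K) = 12.9 — off by 5.00.

B = (0.00, 0.00) ✓; B.y = 0.00, A.y = 0.00 ✓; |BA| = 32.20 ✓; ∠(GA, AB) = 90.00° ✓; |GA| = 12.90 ✓; bearing(G→S) − bearing(G→A) = 144.0° ✓; |GS| = 12.90 ✓; ∠(GS, SK) = 90.00° ✓; |SK| = 17.90 ✗.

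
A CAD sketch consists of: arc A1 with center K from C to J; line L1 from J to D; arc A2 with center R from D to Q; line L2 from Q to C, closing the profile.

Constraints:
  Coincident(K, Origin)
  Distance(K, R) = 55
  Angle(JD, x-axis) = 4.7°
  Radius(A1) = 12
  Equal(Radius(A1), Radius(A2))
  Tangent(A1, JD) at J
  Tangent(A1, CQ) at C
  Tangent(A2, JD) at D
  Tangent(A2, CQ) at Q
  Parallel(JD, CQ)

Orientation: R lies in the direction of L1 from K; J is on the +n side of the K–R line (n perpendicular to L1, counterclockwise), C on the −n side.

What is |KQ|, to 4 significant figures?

56.29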